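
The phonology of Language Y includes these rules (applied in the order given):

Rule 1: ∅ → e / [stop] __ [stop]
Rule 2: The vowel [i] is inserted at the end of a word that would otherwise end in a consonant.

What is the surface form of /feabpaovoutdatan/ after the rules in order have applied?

Rule 1 (stop-cluster e-epenthesis): /b/ and /p/ form a stop–stop cluster, so [e] is inserted between them. /t/ and /d/ form a stop–stop cluster, so [e] is inserted between them. /feabpaovoutdatan/ → feabepaovoutedatan.
Rule 2 (final i-epenthesis): the form ends in the consonant /n/, so [i] is inserted word-finally. /feabepaovoutedatan/ → feabepaovoutedatani.

feabepaovoutedatani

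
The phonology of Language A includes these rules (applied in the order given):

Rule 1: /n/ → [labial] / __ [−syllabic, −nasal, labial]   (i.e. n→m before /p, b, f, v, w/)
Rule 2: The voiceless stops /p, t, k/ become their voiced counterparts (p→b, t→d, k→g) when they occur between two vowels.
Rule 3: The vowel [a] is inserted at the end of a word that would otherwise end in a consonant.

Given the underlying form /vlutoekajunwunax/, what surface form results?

vludoegajumwunaxa

Rule 1 (nasal place assimilation): /n/ precedes the labial consonant /w/, so it assimilates in place to [m]. /vlutoekajunwunax/ → vlutoekajumwunax.
Rule 2 (intervocalic voicing): /t/ is a voiceless stop between vowels /u/ and /o/, so it voices to [d]. /k/ is a voiceless stop between vowels /e/ and /a/, so it voices to [g]. /vlutoekajumwunax/ → vludoegajumwunax.
Rule 3 (final a-epenthesis): the form ends in the consonant /x/, so [a] is inserted word-finally. /vludoegajumwunax/ → vludoegajumwunaxa.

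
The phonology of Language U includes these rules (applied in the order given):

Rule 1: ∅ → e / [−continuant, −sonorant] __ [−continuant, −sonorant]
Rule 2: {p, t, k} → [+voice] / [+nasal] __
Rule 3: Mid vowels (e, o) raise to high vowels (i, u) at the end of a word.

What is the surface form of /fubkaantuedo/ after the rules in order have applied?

Rule 1 (stop-cluster e-epenthesis): /b/ and /k/ form a stop–stop cluster, so [e] is inserted between them. /fubkaantuedo/ → fubekaantuedo.
Rule 2 (post-nasal voicing): /t/ is a voiceless stop immediately after the nasal /n/, so it voices to [d]. /fubekaantuedo/ → fubekaanduedo.
Rule 3 (final vowel raising): /o/ is a mid vowel in word-final position, so it raises to [u]. /fubekaanduedo/ → fubekaanduedu.

fubekaanduedu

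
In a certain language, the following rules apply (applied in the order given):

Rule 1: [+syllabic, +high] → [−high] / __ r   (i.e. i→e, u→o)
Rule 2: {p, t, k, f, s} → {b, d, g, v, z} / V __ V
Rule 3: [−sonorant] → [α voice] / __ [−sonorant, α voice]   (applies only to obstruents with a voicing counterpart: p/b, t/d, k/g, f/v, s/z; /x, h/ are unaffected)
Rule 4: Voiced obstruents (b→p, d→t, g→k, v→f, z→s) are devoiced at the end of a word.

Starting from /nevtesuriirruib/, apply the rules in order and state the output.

neftezorierruip

Rule 1 (pre-rhotic lowering): /u/ is a high vowel immediately before /r/, so it lowers to [o]. /i/ is a high vowel immediately before /r/, so it lowers to [e]. /nevtesuriirruib/ → nevtesorierruib.
Rule 2 (intervocalic voicing): /s/ is a voiceless obstruent between vowels /e/ and /o/, so it voices to [z]. /nevtesorierruib/ → nevtezorierruib.
Rule 3 (regressive voicing assimilation): /v/ precedes the voiceless obstruent /t/, so it devoices to [f] by assimilation. /nevtezorierruib/ → neftezorierruib.
Rule 4 (final devoicing): /b/ is a voiced obstruent in word-final position, so it devoices to [p]. /neftezorierruib/ → neftezorierruip.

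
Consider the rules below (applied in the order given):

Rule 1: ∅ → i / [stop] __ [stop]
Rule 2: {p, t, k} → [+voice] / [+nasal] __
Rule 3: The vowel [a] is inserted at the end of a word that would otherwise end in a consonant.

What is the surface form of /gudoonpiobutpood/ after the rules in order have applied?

Rule 1 (stop-cluster i-epenthesis): /t/ and /p/ form a stop–stop cluster, so [i] is inserted between them. /gudoonpiobutpood/ → gudoonpiobutipood.
Rule 2 (post-nasal voicing): /p/ is a voiceless stop immediately after the nasal /n/, so it voices to [b]. /gudoonpiobutipood/ → gudoonbiobutipood.
Rule 3 (final a-epenthesis): the form ends in the consonant /d/, so [a] is inserted word-finally. /gudoonbiobutipood/ → gudoonbiobutipooda.

gudoonbiobutipooda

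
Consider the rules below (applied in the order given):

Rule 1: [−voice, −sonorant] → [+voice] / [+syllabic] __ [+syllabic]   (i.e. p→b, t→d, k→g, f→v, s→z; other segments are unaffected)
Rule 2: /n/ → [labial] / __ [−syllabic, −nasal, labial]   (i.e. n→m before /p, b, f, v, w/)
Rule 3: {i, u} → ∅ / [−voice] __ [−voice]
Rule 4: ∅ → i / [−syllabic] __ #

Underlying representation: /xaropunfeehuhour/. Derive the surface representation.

xarobumfeehhouri

Rule 1 (intervocalic voicing): /p/ is a voiceless obstruent between vowels /o/ and /u/, so it voices to [b]. /xaropunfeehuhour/ → xarobunfeehuhour.
Rule 2 (nasal place assimilation): /n/ precedes the labial consonant /f/, so it assimilates in place to [m]. /xarobunfeehuhour/ → xarobumfeehuhour.
Rule 3 (high vowel syncope): /u/ is a high vowel flanked by voiceless consonants /h/ and /h/, so it deletes. /xarobumfeehuhour/ → xarobumfeehhour.
Rule 4 (final i-epenthesis): the form ends in the consonant /r/, so [i] is inserted word-finally. /xarobumfeehhour/ → xarobumfeehhouri.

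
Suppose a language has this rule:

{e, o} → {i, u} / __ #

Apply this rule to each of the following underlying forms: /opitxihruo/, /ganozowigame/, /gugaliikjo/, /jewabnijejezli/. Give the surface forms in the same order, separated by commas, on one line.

/opitxihruo/: /o/ is a mid vowel in word-final position, so it raises to [u]. → [opitxihruu].
/ganozowigame/: /e/ is a mid vowel in word-final position, so it raises to [i]. → [ganozowigami].
/gugaliikjo/: /o/ is a mid vowel in word-final position, so it raises to [u]. → [gugaliikju].
/jewabnijejezli/: the rule's environment is not met; surfaces unchanged as [jewabnijejezli].

opitxihruu, ganozowigami, gugaliikju, jewabnijejezli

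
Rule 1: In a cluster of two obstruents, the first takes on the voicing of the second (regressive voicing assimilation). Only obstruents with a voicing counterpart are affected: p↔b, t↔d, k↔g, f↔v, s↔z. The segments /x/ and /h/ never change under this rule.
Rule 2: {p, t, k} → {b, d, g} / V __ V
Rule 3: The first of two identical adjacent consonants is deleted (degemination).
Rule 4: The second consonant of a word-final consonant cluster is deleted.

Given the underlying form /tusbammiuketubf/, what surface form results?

tuzbamiugedup

Rule 1 (regressive voicing assimilation): /s/ precedes the voiced obstruent /b/, so it voices to [z] by assimilation. /b/ precedes the voiceless obstruent /f/, so it devoices to [p] by assimilation. /tusbammiuketubf/ → tuzbammiuketupf.
Rule 2 (intervocalic voicing): /k/ is a voiceless stop between vowels /u/ and /e/, so it voices to [g]. /t/ is a voiceless stop between vowels /e/ and /u/, so it voices to [d]. /tuzbammiuketupf/ → tuzbammiugedupf.
Rule 3 (degemination): /mm/ is a geminate; the first /m/ deletes. /tuzbammiugedupf/ → tuzbamiugedupf.
Rule 4 (final cluster simplification): /f/ is the second consonant of a word-final cluster /pf/, so it deletes. /tuzbamiugedupf/ → tuzbamiugedup.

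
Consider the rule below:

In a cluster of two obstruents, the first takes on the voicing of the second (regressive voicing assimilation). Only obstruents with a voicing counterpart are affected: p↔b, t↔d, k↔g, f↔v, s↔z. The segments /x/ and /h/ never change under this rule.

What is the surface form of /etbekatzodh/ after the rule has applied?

Scanning /etbekatzodh/: /t/ precedes the voiced obstruent /b/, so it voices to [d] by assimilation; /b/ at position 3 is not in the conditioning environment; /k/ at position 5 is not in the conditioning environment; /t/ precedes the voiced obstruent /z/, so it voices to [d] by assimilation; /z/ at position 8 is not in the conditioning environment; /d/ precedes the voiceless obstruent /h/, so it devoices to [t] by assimilation.
Result: [edbekadzoth].

edbekadzoth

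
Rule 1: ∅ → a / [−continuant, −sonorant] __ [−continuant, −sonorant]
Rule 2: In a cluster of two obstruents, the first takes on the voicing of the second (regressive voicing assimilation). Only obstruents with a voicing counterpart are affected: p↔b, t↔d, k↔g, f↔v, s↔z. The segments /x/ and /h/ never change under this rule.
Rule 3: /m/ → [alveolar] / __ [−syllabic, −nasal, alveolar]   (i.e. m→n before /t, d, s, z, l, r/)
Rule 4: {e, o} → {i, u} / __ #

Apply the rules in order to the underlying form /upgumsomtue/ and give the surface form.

upagunsontui

Rule 1 (stop-cluster a-epenthesis): /p/ and /g/ form a stop–stop cluster, so [a] is inserted between them. /upgumsomtue/ → upagumsomtue.
Rule 2 (regressive voicing assimilation): no segment meets the environment; /upagumsomtue/ is unchanged.
Rule 3 (nasal place assimilation): /m/ precedes the alveolar consonant /s/, so it assimilates in place to [n]. /m/ precedes the alveolar consonant /t/, so it assimilates in place to [n]. /upagumsomtue/ → upagunsontue.
Rule 4 (final vowel raising): /e/ is a mid vowel in word-final position, so it raises to [i]. /upagunsontue/ → upagunsontui.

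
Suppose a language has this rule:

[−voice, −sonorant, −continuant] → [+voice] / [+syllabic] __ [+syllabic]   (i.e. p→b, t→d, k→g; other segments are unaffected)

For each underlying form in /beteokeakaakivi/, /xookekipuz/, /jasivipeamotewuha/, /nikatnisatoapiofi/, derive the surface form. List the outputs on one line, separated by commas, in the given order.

/beteokeakaakivi/: /t/ is a voiceless stop between vowels /e/ and /e/, so it voices to [d]. /k/ is a voiceless stop between vowels /o/ and /e/, so it voices to [g]. /k/ is a voiceless stop between vowels /a/ and /a/, so it voices to [g]. /k/ is a voiceless stop between vowels /a/ and /i/, so it voices to [g]. → [bedeogeagaagivi].
/xookekipuz/: /k/ is a voiceless stop between vowels /o/ and /e/, so it voices to [g]. /k/ is a voiceless stop between vowels /e/ and /i/, so it voices to [g]. /p/ is a voiceless stop between vowels /i/ and /u/, so it voices to [b]. → [xoogegibuz].
/jasivipeamotewuha/: /p/ is a voiceless stop between vowels /i/ and /e/, so it voices to [b]. /t/ is a voiceless stop between vowels /o/ and /e/, so it voices to [d]. → [jasivibeamodewuha].
/nikatnisatoapiofi/: /k/ is a voiceless stop between vowels /i/ and /a/, so it voices to [g]. /t/ is a voiceless stop between vowels /a/ and /o/, so it voices to [d]. /p/ is a voiceless stop between vowels /a/ and /i/, so it voices to [b]. → [nigatnisadoabiofi].

bedeogeagaagivi, xoogegibuz, jasivibeamodewuha, nigatnisadoabiofi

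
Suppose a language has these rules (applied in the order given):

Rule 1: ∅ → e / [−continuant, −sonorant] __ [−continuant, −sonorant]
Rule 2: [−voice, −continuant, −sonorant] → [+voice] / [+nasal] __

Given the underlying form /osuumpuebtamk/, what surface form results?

Rule 1 (stop-cluster e-epenthesis): /b/ and /t/ form a stop–stop cluster, so [e] is inserted between them. /osuumpuebtamk/ → osuumpuebetamk.
Rule 2 (post-nasal voicing): /p/ is a voiceless stop immediately after the nasal /m/, so it voices to [b]. /k/ is a voiceless stop immediately after the nasal /m/, so it voices to [g]. /osuumpuebetamk/ → osuumbuebetamg.

osuumbuebetamg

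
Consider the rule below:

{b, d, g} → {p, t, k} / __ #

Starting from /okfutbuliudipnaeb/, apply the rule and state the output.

okfutbuliudipnaep

Scanning /okfutbuliudipnaeb/: /b/ at position 6 is not in the conditioning environment; /d/ at position 11 is not in the conditioning environment; /b/ is a voiced stop in word-final position, so it devoices to [p].
Result: [okfutbuliudipnaep].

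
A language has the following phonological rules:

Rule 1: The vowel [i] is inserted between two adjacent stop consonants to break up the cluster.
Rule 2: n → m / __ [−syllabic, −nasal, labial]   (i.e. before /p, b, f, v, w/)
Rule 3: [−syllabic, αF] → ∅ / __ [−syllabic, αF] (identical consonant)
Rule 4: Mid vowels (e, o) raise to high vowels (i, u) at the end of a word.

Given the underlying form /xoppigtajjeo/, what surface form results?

xopipigitajeu

Rule 1 (stop-cluster i-epenthesis): /p/ and /p/ form a stop–stop cluster, so [i] is inserted between them. /g/ and /t/ form a stop–stop cluster, so [i] is inserted between them. /xoppigtajjeo/ → xopipigitajjeo.
Rule 2 (nasal place assimilation): no segment meets the environment; /xopipigitajjeo/ is unchanged.
Rule 3 (degemination): /jj/ is a geminate; the first /j/ deletes. /xopipigitajjeo/ → xopipigitajeo.
Rule 4 (final vowel raising): /o/ is a mid vowel in word-final position, so it raises to [u]. /xopipigitajeo/ → xopipigitajeu.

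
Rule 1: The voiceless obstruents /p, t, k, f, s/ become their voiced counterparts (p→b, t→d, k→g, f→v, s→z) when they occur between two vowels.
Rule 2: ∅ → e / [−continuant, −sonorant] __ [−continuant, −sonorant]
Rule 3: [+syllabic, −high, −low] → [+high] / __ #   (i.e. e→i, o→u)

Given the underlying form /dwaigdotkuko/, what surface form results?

dwaigedotekugu

Rule 1 (intervocalic voicing): /k/ is a voiceless obstruent between vowels /u/ and /o/, so it voices to [g]. /dwaigdotkuko/ → dwaigdotkugo.
Rule 2 (stop-cluster e-epenthesis): /g/ and /d/ form a stop–stop cluster, so [e] is inserted between them. /t/ and /k/ form a stop–stop cluster, so [e] is inserted between them. /dwaigdotkugo/ → dwaigedotekugo.
Rule 3 (final vowel raising): /o/ is a mid vowel in word-final position, so it raises to [u]. /dwaigedotekugo/ → dwaigedotekugu.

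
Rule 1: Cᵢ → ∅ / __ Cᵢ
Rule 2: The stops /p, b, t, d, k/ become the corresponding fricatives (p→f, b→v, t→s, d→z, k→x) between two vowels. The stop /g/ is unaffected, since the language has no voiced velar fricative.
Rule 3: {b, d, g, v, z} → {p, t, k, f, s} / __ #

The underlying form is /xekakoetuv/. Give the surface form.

Rule 1 (degemination): no segment meets the environment; /xekakoetuv/ is unchanged.
Rule 2 (intervocalic spirantization): /k/ is a stop between vowels /e/ and /a/, so it spirantizes to the fricative [x]. /k/ is a stop between vowels /a/ and /o/, so it spirantizes to the fricative [x]. /t/ is a stop between vowels /e/ and /u/, so it spirantizes to the fricative [s]. /xekakoetuv/ → xexaxoesuv.
Rule 3 (final devoicing): /v/ is a voiced obstruent in word-final position, so it devoices to [f]. /xexaxoesuv/ → xexaxoesuf.

xexaxoesuf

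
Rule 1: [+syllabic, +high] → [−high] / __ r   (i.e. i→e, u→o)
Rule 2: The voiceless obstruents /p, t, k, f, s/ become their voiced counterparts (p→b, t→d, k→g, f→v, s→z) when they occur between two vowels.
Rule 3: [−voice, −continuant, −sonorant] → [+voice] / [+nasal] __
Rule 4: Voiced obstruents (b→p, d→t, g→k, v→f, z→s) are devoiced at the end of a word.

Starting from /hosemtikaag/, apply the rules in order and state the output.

Rule 1 (pre-rhotic lowering): no segment meets the environment; /hosemtikaag/ is unchanged.
Rule 2 (intervocalic voicing): /s/ is a voiceless obstruent between vowels /o/ and /e/, so it voices to [z]. /k/ is a voiceless obstruent between vowels /i/ and /a/, so it voices to [g]. /hosemtikaag/ → hozemtigaag.
Rule 3 (post-nasal voicing): /t/ is a voiceless stop immediately after the nasal /m/, so it voices to [d]. /hozemtigaag/ → hozemdigaag.
Rule 4 (final devoicing): /g/ is a voiced obstruent in word-final position, so it devoices to [k]. /hozemdigaag/ → hozemdigaak.

hozemdigaak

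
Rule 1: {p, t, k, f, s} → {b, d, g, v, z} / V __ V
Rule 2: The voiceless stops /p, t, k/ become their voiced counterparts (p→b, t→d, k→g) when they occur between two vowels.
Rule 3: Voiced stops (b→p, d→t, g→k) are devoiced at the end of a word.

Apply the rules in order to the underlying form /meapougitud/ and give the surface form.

meabougidut

Rule 1 (intervocalic voicing): /p/ is a voiceless obstruent between vowels /a/ and /o/, so it voices to [b]. /t/ is a voiceless obstruent between vowels /i/ and /u/, so it voices to [d]. /meapougitud/ → meabougidud.
Rule 2 (intervocalic voicing): no segment meets the environment; /meabougidud/ is unchanged.
Rule 3 (final devoicing): /d/ is a voiced stop in word-final position, so it devoices to [t]. /meabougidud/ → meabougidut.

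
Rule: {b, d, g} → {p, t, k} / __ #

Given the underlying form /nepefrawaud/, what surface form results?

nepefrawaut

/d/ is a voiced stop in word-final position, so it devoices to [t].
Surface form: [nepefrawaut].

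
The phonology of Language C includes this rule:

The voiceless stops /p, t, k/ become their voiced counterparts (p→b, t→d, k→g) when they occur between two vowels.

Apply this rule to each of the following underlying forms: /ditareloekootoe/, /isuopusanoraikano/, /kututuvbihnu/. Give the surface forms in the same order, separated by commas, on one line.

didareloegoodoe, isuobusanoraigano, kududuvbihnu

/ditareloekootoe/: /t/ is a voiceless stop between vowels /i/ and /a/, so it voices to [d]. /k/ is a voiceless stop between vowels /e/ and /o/, so it voices to [g]. /t/ is a voiceless stop between vowels /o/ and /o/, so it voices to [d]. → [didareloegoodoe].
/isuopusanoraikano/: /p/ is a voiceless stop between vowels /o/ and /u/, so it voices to [b]. /k/ is a voiceless stop between vowels /i/ and /a/, so it voices to [g]. → [isuobusanoraigano].
/kututuvbihnu/: /t/ is a voiceless stop between vowels /u/ and /u/, so it voices to [d]. /t/ is a voiceless stop between vowels /u/ and /u/, so it voices to [d]. → [kududuvbihnu].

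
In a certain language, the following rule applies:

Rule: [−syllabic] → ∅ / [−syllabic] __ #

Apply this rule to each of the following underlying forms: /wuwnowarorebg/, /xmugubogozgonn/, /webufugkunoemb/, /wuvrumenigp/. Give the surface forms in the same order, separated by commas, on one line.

/wuwnowarorebg/: /g/ is the second consonant of a word-final cluster /bg/, so it deletes. → [wuwnowaroreb].
/xmugubogozgonn/: /n/ is the second consonant of a word-final cluster /nn/, so it deletes. → [xmugubogozgon].
/webufugkunoemb/: /b/ is the second consonant of a word-final cluster /mb/, so it deletes. → [webufugkunoem].
/wuvrumenigp/: /p/ is the second consonant of a word-final cluster /gp/, so it deletes. → [wuvrumenig].

wuwnowaroreb, xmugubogozgon, webufugkunoem, wuvrumenig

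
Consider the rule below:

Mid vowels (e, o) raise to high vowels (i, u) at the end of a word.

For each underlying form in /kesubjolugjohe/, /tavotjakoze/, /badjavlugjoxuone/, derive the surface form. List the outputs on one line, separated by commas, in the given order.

kesubjolugjohi, tavotjakozi, badjavlugjoxuoni

/kesubjolugjohe/: /e/ is a mid vowel in word-final position, so it raises to [i]. → [kesubjolugjohi].
/tavotjakoze/: /e/ is a mid vowel in word-final position, so it raises to [i]. → [tavotjakozi].
/badjavlugjoxuone/: /e/ is a mid vowel in word-final position, so it raises to [i]. → [badjavlugjoxuoni].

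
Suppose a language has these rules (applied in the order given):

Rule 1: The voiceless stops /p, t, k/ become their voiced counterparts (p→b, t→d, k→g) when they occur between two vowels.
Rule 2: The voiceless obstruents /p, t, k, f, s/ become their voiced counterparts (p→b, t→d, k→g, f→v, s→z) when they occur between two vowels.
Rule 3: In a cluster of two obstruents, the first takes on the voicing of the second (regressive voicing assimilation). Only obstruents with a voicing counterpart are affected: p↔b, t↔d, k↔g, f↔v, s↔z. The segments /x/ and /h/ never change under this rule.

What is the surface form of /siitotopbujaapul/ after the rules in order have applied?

siidodobbujaabul

Rule 1 (intervocalic voicing): /t/ is a voiceless stop between vowels /i/ and /o/, so it voices to [d]. /t/ is a voiceless stop between vowels /o/ and /o/, so it voices to [d]. /p/ is a voiceless stop between vowels /a/ and /u/, so it voices to [b]. /siitotopbujaapul/ → siidodopbujaabul.
Rule 2 (intervocalic voicing): no segment meets the environment; /siidodopbujaabul/ is unchanged.
Rule 3 (regressive voicing assimilation): /p/ precedes the voiced obstruent /b/, so it voices to [b] by assimilation. /siidodopbujaabul/ → siidodobbujaabul.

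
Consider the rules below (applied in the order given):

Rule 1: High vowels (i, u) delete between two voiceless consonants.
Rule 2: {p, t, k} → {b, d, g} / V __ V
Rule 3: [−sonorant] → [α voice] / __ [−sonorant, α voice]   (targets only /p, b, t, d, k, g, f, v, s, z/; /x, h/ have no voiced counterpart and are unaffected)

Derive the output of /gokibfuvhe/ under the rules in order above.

Rule 1 (high vowel syncope): no segment meets the environment; /gokibfuvhe/ is unchanged.
Rule 2 (intervocalic voicing): /k/ is a voiceless stop between vowels /o/ and /i/, so it voices to [g]. /gokibfuvhe/ → gogibfuvhe.
Rule 3 (regressive voicing assimilation): /b/ precedes the voiceless obstruent /f/, so it devoices to [p] by assimilation. /v/ precedes the voiceless obstruent /h/, so it devoices to [f] by assimilation. /gogibfuvhe/ → gogipfufhe.

gogipfufhe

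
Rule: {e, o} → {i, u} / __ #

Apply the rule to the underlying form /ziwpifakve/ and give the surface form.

/e/ is a mid vowel in word-final position, so it raises to [i].
Surface form: [ziwpifakvi].

ziwpifakvi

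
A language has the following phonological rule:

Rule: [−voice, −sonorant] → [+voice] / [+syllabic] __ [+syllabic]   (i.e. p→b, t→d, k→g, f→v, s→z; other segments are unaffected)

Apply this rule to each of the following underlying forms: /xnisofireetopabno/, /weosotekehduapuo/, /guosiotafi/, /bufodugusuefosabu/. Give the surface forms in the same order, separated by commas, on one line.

xnizovireedobabno, weozodegehduabuo, guoziodavi, buvoduguzuevozabu

/xnisofireetopabno/: /s/ is a voiceless obstruent between vowels /i/ and /o/, so it voices to [z]. /f/ is a voiceless obstruent between vowels /o/ and /i/, so it voices to [v]. /t/ is a voiceless obstruent between vowels /e/ and /o/, so it voices to [d]. /p/ is a voiceless obstruent between vowels /o/ and /a/, so it voices to [b]. → [xnizovireedobabno].
/weosotekehduapuo/: /s/ is a voiceless obstruent between vowels /o/ and /o/, so it voices to [z]. /t/ is a voiceless obstruent between vowels /o/ and /e/, so it voices to [d]. /k/ is a voiceless obstruent between vowels /e/ and /e/, so it voices to [g]. /p/ is a voiceless obstruent between vowels /a/ and /u/, so it voices to [b]. → [weozodegehduabuo].
/guosiotafi/: /s/ is a voiceless obstruent between vowels /o/ and /i/, so it voices to [z]. /t/ is a voiceless obstruent between vowels /o/ and /a/, so it voices to [d]. /f/ is a voiceless obstruent between vowels /a/ and /i/, so it voices to [v]. → [guoziodavi].
/bufodugusuefosabu/: /f/ is a voiceless obstruent between vowels /u/ and /o/, so it voices to [v]. /s/ is a voiceless obstruent between vowels /u/ and /u/, so it voices to [z]. /f/ is a voiceless obstruent between vowels /e/ and /o/, so it voices to [v]. /s/ is a voiceless obstruent between vowels /o/ and /a/, so it voices to [z]. → [buvoduguzuevozabu].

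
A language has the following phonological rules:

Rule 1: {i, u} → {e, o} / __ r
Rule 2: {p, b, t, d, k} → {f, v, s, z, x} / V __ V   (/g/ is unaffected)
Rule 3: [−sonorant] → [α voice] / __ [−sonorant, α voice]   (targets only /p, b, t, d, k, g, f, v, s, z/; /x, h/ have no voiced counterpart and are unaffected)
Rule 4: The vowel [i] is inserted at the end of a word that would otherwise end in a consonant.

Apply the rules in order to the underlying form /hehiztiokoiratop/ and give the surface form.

Rule 1 (pre-rhotic lowering): /i/ is a high vowel immediately before /r/, so it lowers to [e]. /hehiztiokoiratop/ → hehiztiokoeratop.
Rule 2 (intervocalic spirantization): /k/ is a stop between vowels /o/ and /o/, so it spirantizes to the fricative [x]. /t/ is a stop between vowels /a/ and /o/, so it spirantizes to the fricative [s]. /hehiztiokoeratop/ → hehiztioxoerasop.
Rule 3 (regressive voicing assimilation): /z/ precedes the voiceless obstruent /t/, so it devoices to [s] by assimilation. /hehiztioxoerasop/ → hehistioxoerasop.
Rule 4 (final i-epenthesis): the form ends in the consonant /p/, so [i] is inserted word-finally. /hehistioxoerasop/ → hehistioxoerasopi.

hehistioxoerasopi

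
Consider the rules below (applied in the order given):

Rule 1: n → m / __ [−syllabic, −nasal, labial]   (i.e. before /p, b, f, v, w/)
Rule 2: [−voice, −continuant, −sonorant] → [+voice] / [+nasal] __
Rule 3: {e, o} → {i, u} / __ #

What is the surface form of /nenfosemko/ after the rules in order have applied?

nemfosemgu

Rule 1 (nasal place assimilation): /n/ precedes the labial consonant /f/, so it assimilates in place to [m]. /nenfosemko/ → nemfosemko.
Rule 2 (post-nasal voicing): /k/ is a voiceless stop immediately after the nasal /m/, so it voices to [g]. /nemfosemko/ → nemfosemgo.
Rule 3 (final vowel raising): /o/ is a mid vowel in word-final position, so it raises to [u]. /nemfosemgo/ → nemfosemgu.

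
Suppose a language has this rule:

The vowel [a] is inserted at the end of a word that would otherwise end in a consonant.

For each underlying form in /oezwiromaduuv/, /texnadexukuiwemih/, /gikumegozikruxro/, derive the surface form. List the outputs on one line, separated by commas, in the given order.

/oezwiromaduuv/: the form ends in the consonant /v/, so [a] is inserted word-finally. → [oezwiromaduuva].
/texnadexukuiwemih/: the form ends in the consonant /h/, so [a] is inserted word-finally. → [texnadexukuiwemiha].
/gikumegozikruxro/: the rule's environment is not met; surfaces unchanged as [gikumegozikruxro].

oezwiromaduuva, texnadexukuiwemiha, gikumegozikruxro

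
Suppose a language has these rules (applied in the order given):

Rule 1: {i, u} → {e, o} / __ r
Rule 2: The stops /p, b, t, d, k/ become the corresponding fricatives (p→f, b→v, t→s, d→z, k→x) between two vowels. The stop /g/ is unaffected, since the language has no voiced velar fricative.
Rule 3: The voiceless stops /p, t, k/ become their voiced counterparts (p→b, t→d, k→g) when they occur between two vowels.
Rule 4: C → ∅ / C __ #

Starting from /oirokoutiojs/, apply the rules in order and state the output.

Rule 1 (pre-rhotic lowering): /i/ is a high vowel immediately before /r/, so it lowers to [e]. /oirokoutiojs/ → oerokoutiojs.
Rule 2 (intervocalic spirantization): /k/ is a stop between vowels /o/ and /o/, so it spirantizes to the fricative [x]. /t/ is a stop between vowels /u/ and /i/, so it spirantizes to the fricative [s]. /oerokoutiojs/ → oeroxousiojs.
Rule 3 (intervocalic voicing): no segment meets the environment; /oeroxousiojs/ is unchanged.
Rule 4 (final cluster simplification): /s/ is the second consonant of a word-final cluster /js/, so it deletes. /oeroxousiojs/ → oeroxousioj.

oeroxousioj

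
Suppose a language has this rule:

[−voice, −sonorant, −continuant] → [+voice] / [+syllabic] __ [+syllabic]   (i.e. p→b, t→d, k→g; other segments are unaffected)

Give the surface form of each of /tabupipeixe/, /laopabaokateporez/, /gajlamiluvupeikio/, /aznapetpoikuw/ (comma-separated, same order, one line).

tabubibeixe, laobabaogadeborez, gajlamiluvubeigio, aznabetpoiguw

/tabupipeixe/: /p/ is a voiceless stop between vowels /u/ and /i/, so it voices to [b]. /p/ is a voiceless stop between vowels /i/ and /e/, so it voices to [b]. → [tabubibeixe].
/laopabaokateporez/: /p/ is a voiceless stop between vowels /o/ and /a/, so it voices to [b]. /k/ is a voiceless stop between vowels /o/ and /a/, so it voices to [g]. /t/ is a voiceless stop between vowels /a/ and /e/, so it voices to [d]. /p/ is a voiceless stop between vowels /e/ and /o/, so it voices to [b]. → [laobabaogadeborez].
/gajlamiluvupeikio/: /p/ is a voiceless stop between vowels /u/ and /e/, so it voices to [b]. /k/ is a voiceless stop between vowels /i/ and /i/, so it voices to [g]. → [gajlamiluvubeigio].
/aznapetpoikuw/: /p/ is a voiceless stop between vowels /a/ and /e/, so it voices to [b]. /k/ is a voiceless stop between vowels /i/ and /u/, so it voices to [g]. → [aznabetpoiguw].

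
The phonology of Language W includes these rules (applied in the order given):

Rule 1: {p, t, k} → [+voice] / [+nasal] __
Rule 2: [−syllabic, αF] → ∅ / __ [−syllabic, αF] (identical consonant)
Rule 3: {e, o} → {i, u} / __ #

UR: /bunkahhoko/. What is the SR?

bungahoku

Rule 1 (post-nasal voicing): /k/ is a voiceless stop immediately after the nasal /n/, so it voices to [g]. /bunkahhoko/ → bungahhoko.
Rule 2 (degemination): /hh/ is a geminate; the first /h/ deletes. /bungahhoko/ → bungahoko.
Rule 3 (final vowel raising): /o/ is a mid vowel in word-final position, so it raises to [u]. /bungahoko/ → bungahoku.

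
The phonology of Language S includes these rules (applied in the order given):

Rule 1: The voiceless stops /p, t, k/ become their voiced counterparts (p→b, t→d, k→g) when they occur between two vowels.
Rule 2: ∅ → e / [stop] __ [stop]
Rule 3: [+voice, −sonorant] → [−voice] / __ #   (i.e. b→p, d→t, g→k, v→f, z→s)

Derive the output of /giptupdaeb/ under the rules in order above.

Rule 1 (intervocalic voicing): no segment meets the environment; /giptupdaeb/ is unchanged.
Rule 2 (stop-cluster e-epenthesis): /p/ and /t/ form a stop–stop cluster, so [e] is inserted between them. /p/ and /d/ form a stop–stop cluster, so [e] is inserted between them. /giptupdaeb/ → gipetupedaeb.
Rule 3 (final devoicing): /b/ is a voiced obstruent in word-final position, so it devoices to [p]. /gipetupedaeb/ → gipetupedaep.

gipetupedaep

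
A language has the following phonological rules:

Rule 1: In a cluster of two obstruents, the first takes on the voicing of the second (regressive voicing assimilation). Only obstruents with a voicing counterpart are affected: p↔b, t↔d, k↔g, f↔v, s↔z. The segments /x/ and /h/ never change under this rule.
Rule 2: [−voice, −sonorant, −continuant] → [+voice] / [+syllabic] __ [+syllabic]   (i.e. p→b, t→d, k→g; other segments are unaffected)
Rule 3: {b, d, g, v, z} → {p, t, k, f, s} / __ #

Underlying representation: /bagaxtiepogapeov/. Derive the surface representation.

Rule 1 (regressive voicing assimilation): no segment meets the environment; /bagaxtiepogapeov/ is unchanged.
Rule 2 (intervocalic voicing): /p/ is a voiceless stop between vowels /e/ and /o/, so it voices to [b]. /p/ is a voiceless stop between vowels /a/ and /e/, so it voices to [b]. /bagaxtiepogapeov/ → bagaxtiebogabeov.
Rule 3 (final devoicing): /v/ is a voiced obstruent in word-final position, so it devoices to [f]. /bagaxtiebogabeov/ → bagaxtiebogabeof.

bagaxtiebogabeof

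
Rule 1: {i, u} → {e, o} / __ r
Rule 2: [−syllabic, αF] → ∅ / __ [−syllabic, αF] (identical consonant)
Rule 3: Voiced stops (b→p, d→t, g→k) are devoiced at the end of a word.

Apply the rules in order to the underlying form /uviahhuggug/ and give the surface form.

Rule 1 (pre-rhotic lowering): no segment meets the environment; /uviahhuggug/ is unchanged.
Rule 2 (degemination): /hh/ is a geminate; the first /h/ deletes. /gg/ is a geminate; the first /g/ deletes. /uviahhuggug/ → uviahugug.
Rule 3 (final devoicing): /g/ is a voiced stop in word-final position, so it devoices to [k]. /uviahugug/ → uviahuguk.

uviahuguk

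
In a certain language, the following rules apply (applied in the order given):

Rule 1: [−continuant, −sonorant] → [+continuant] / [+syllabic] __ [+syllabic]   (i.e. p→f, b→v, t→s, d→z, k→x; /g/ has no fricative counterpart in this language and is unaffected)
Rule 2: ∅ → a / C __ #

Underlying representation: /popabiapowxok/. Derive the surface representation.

pofaviafowxoka

Rule 1 (intervocalic spirantization): /p/ is a stop between vowels /o/ and /a/, so it spirantizes to the fricative [f]. /b/ is a stop between vowels /a/ and /i/, so it spirantizes to the fricative [v]. /p/ is a stop between vowels /a/ and /o/, so it spirantizes to the fricative [f]. /popabiapowxok/ → pofaviafowxok.
Rule 2 (final a-epenthesis): the form ends in the consonant /k/, so [a] is inserted word-finally. /pofaviafowxok/ → pofaviafowxoka.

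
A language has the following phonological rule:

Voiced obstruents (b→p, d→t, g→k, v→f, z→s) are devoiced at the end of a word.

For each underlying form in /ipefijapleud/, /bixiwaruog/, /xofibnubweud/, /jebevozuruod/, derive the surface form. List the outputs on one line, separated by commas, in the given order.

/ipefijapleud/: /d/ is a voiced obstruent in word-final position, so it devoices to [t]. → [ipefijapleut].
/bixiwaruog/: /g/ is a voiced obstruent in word-final position, so it devoices to [k]. → [bixiwaruok].
/xofibnubweud/: /d/ is a voiced obstruent in word-final position, so it devoices to [t]. → [xofibnubweut].
/jebevozuruod/: /d/ is a voiced obstruent in word-final position, so it devoices to [t]. → [jebevozuruot].

ipefijapleut, bixiwaruok, xofibnubweut, jebevozuruot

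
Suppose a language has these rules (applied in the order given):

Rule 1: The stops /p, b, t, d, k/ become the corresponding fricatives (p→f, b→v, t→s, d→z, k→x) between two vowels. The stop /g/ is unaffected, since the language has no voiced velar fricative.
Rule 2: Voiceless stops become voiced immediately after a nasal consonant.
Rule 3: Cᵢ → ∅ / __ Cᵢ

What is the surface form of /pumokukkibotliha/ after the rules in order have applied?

pumoxukivotliha

Rule 1 (intervocalic spirantization): /k/ is a stop between vowels /o/ and /u/, so it spirantizes to the fricative [x]. /b/ is a stop between vowels /i/ and /o/, so it spirantizes to the fricative [v]. /pumokukkibotliha/ → pumoxukkivotliha.
Rule 2 (post-nasal voicing): no segment meets the environment; /pumoxukkivotliha/ is unchanged.
Rule 3 (degemination): /kk/ is a geminate; the first /k/ deletes. /pumoxukkivotliha/ → pumoxukivotliha.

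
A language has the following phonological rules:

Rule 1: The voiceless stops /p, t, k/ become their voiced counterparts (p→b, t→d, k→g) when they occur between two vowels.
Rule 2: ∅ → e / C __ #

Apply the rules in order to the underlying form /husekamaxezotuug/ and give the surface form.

husegamaxezoduuge

Rule 1 (intervocalic voicing): /k/ is a voiceless stop between vowels /e/ and /a/, so it voices to [g]. /t/ is a voiceless stop between vowels /o/ and /u/, so it voices to [d]. /husekamaxezotuug/ → husegamaxezoduug.
Rule 2 (final e-epenthesis): the form ends in the consonant /g/, so [e] is inserted word-finally. /husegamaxezoduug/ → husegamaxezoduuge.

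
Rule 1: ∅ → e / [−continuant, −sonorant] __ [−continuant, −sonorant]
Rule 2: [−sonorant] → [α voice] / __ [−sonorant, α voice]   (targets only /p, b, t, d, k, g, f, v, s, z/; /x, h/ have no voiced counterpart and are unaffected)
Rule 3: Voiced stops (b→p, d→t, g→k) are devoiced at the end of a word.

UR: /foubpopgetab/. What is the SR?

foubepopegetap

Rule 1 (stop-cluster e-epenthesis): /b/ and /p/ form a stop–stop cluster, so [e] is inserted between them. /p/ and /g/ form a stop–stop cluster, so [e] is inserted between them. /foubpopgetab/ → foubepopegetab.
Rule 2 (regressive voicing assimilation): no segment meets the environment; /foubepopegetab/ is unchanged.
Rule 3 (final devoicing): /b/ is a voiced stop in word-final position, so it devoices to [p]. /foubepopegetab/ → foubepopegetap.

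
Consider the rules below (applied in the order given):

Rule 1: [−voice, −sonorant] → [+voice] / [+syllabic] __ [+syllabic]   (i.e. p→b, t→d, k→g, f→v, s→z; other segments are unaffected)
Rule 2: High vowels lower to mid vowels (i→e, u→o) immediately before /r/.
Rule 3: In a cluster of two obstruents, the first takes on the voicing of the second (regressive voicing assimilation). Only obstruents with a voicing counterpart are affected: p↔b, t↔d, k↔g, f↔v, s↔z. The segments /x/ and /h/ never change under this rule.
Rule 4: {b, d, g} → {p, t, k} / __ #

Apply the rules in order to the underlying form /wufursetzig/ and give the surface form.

wuvorsedzik

Rule 1 (intervocalic voicing): /f/ is a voiceless obstruent between vowels /u/ and /u/, so it voices to [v]. /wufursetzig/ → wuvursetzig.
Rule 2 (pre-rhotic lowering): /u/ is a high vowel immediately before /r/, so it lowers to [o]. /wuvursetzig/ → wuvorsetzig.
Rule 3 (regressive voicing assimilation): /t/ precedes the voiced obstruent /z/, so it voices to [d] by assimilation. /wuvorsetzig/ → wuvorsedzig.
Rule 4 (final devoicing): /g/ is a voiced stop in word-final position, so it devoices to [k]. /wuvorsedzig/ → wuvorsedzik.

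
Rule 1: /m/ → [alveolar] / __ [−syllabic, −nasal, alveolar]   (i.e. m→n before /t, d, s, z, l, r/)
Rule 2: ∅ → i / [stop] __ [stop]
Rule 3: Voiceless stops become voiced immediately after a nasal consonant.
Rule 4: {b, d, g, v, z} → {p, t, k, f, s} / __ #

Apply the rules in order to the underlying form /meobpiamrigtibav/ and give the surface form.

meobipianrigitibaf

Rule 1 (nasal place assimilation): /m/ precedes the alveolar consonant /r/, so it assimilates in place to [n]. /meobpiamrigtibav/ → meobpianrigtibav.
Rule 2 (stop-cluster i-epenthesis): /b/ and /p/ form a stop–stop cluster, so [i] is inserted between them. /g/ and /t/ form a stop–stop cluster, so [i] is inserted between them. /meobpianrigtibav/ → meobipianrigitibav.
Rule 3 (post-nasal voicing): no segment meets the environment; /meobipianrigitibav/ is unchanged.
Rule 4 (final devoicing): /v/ is a voiced obstruent in word-final position, so it devoices to [f]. /meobipianrigitibav/ → meobipianrigitibaf.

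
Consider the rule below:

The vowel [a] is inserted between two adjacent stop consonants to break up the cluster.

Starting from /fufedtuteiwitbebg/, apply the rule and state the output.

fufedatuteiwitabebag

/d/ and /t/ form a stop–stop cluster, so [a] is inserted between them.
/t/ and /b/ form a stop–stop cluster, so [a] is inserted between them.
/b/ and /g/ form a stop–stop cluster, so [a] is inserted between them.
Surface form: [fufedatuteiwitabebag].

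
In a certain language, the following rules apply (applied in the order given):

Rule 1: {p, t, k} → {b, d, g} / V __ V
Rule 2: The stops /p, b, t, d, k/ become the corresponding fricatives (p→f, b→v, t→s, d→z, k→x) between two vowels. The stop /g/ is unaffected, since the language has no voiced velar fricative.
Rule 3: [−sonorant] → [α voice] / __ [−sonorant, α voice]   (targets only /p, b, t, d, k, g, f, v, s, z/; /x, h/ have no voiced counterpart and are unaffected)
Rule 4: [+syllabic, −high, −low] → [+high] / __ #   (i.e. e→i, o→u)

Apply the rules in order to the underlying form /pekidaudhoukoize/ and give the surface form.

pegizauthougoizi

Rule 1 (intervocalic voicing): /k/ is a voiceless stop between vowels /e/ and /i/, so it voices to [g]. /k/ is a voiceless stop between vowels /u/ and /o/, so it voices to [g]. /pekidaudhoukoize/ → pegidaudhougoize.
Rule 2 (intervocalic spirantization): /d/ is a stop between vowels /i/ and /a/, so it spirantizes to the fricative [z]. /pegidaudhougoize/ → pegizaudhougoize.
Rule 3 (regressive voicing assimilation): /d/ precedes the voiceless obstruent /h/, so it devoices to [t] by assimilation. /pegizaudhougoize/ → pegizauthougoize.
Rule 4 (final vowel raising): /e/ is a mid vowel in word-final position, so it raises to [i]. /pegizauthougoize/ → pegizauthougoizi.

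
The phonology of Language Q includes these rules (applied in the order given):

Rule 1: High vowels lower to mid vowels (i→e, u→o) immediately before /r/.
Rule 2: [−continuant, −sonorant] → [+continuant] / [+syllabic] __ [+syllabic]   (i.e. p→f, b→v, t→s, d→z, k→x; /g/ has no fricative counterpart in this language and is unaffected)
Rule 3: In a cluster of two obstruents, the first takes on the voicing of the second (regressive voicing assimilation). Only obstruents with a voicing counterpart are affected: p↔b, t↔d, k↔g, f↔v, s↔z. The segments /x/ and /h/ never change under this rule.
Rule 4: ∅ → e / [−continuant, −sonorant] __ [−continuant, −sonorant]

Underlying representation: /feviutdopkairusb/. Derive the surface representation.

feviudedopekaeruzb

Rule 1 (pre-rhotic lowering): /i/ is a high vowel immediately before /r/, so it lowers to [e]. /feviutdopkairusb/ → feviutdopkaerusb.
Rule 2 (intervocalic spirantization): no segment meets the environment; /feviutdopkaerusb/ is unchanged.
Rule 3 (regressive voicing assimilation): /t/ precedes the voiced obstruent /d/, so it voices to [d] by assimilation. /s/ precedes the voiced obstruent /b/, so it voices to [z] by assimilation. /feviutdopkaerusb/ → feviuddopkaeruzb.
Rule 4 (stop-cluster e-epenthesis): /d/ and /d/ form a stop–stop cluster, so [e] is inserted between them. /p/ and /k/ form a stop–stop cluster, so [e] is inserted between them. /feviuddopkaeruzb/ → feviudedopekaeruzb.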